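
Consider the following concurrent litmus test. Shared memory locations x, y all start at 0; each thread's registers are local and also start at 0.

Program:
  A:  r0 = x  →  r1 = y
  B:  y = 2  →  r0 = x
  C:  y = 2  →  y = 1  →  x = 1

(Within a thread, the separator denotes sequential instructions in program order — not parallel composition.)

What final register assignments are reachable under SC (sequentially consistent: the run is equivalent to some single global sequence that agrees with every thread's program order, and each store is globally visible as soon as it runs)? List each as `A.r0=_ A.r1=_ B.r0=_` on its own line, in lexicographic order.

A.r0=0 A.r1=0 B.r0=0
A.r0=0 A.r1=0 B.r0=1
A.r0=0 A.r1=1 B.r0=0
A.r0=0 A.r1=1 B.r0=1
A.r0=0 A.r1=2 B.r0=0
A.r0=0 A.r1=2 B.r0=1
A.r0=1 A.r1=1 B.r0=0
A.r0=1 A.r1=1 B.r0=1
A.r0=1 A.r1=2 B.r0=0
A.r0=1 A.r1=2 B.r0=1

outcome vector order: (A.r0,A.r1,B.r0)
|SC outcomes| = 10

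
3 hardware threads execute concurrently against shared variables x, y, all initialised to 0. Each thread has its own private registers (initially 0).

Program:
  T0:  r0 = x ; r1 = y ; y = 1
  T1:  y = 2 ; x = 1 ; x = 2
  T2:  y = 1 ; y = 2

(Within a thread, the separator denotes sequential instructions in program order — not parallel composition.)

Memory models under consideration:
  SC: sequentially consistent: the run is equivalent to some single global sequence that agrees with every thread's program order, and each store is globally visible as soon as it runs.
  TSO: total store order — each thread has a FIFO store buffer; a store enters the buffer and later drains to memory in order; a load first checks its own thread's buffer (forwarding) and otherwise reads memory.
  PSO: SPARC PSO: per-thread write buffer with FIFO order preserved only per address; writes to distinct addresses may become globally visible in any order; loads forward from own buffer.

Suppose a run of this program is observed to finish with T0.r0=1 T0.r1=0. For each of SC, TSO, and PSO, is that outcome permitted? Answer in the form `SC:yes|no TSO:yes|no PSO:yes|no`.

SC:no TSO:no PSO:yes

outcome vector order: (T0.r0,T0.r1)
[SC] allowed = {0/0, 0/1, 0/2, 1/1, 1/2, 2/1, 2/2}
[TSO] allowed = {0/0, 0/1, 0/2, 1/1, 1/2, 2/1, 2/2}
[PSO] allowed = {0/0, 0/1, 0/2, 1/0, 1/1, 1/2, 2/0, 2/1, 2/2}
target 1/0 ∈ {PSO}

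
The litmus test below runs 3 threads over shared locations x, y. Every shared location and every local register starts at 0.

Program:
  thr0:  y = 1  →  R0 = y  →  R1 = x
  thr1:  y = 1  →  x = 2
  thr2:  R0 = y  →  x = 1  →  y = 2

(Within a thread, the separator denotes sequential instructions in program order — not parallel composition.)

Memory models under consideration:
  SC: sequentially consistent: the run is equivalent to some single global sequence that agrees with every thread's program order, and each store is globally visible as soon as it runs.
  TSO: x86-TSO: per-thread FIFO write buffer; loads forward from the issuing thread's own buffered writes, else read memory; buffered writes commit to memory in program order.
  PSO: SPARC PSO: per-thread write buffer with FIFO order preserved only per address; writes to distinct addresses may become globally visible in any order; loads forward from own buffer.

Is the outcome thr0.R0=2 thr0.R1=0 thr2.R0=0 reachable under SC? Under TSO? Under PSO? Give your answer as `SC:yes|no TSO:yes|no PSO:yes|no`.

outcome vector order: (thr0.R0,thr0.R1,thr2.R0)
SC (10): 1/0/0 1/0/1 1/1/0 1/1/1 1/2/0 1/2/1 2/1/0 2/1/1 2/2/0 2/2/1
TSO (10): 1/0/0 1/0/1 1/1/0 1/1/1 1/2/0 1/2/1 2/1/0 2/1/1 2/2/0 2/2/1
PSO (12): 1/0/0 1/0/1 1/1/0 1/1/1 1/2/0 1/2/1 2/0/0 2/0/1 2/1/0 2/1/1 2/2/0 2/2/1
target 2/0/0 ∈ {PSO}

SC:no TSO:no PSO:yes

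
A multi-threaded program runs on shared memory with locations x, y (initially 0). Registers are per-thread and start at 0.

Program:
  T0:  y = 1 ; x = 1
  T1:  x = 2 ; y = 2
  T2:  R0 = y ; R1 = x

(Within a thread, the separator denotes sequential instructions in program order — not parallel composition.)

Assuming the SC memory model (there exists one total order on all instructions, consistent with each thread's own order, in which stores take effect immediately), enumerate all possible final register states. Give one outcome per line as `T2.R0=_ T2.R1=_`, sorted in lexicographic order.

outcome vector order: (T2.R0,T2.R1)
|SC outcomes| = 8

T2.R0=0 T2.R1=0
T2.R0=0 T2.R1=1
T2.R0=0 T2.R1=2
T2.R0=1 T2.R1=0
T2.R0=1 T2.R1=1
T2.R0=1 T2.R1=2
T2.R0=2 T2.R1=1
T2.R0=2 T2.R1=2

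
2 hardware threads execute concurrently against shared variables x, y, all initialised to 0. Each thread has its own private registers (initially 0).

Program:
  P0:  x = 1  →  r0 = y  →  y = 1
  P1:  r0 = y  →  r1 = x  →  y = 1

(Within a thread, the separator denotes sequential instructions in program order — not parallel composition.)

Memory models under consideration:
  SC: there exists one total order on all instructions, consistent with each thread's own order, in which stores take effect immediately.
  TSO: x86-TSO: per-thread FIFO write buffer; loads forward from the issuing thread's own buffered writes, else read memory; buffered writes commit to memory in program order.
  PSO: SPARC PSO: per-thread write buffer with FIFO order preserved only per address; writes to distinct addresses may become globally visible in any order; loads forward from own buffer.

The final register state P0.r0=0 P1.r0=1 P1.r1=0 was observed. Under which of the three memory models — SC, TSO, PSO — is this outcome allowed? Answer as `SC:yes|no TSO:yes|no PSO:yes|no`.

SC:no TSO:no PSO:yes

outcome vector order: (P0.r0,P1.r0,P1.r1)
SC (5): <0 0 0>; <0 0 1>; <0 1 1>; <1 0 0>; <1 0 1>
TSO (5): <0 0 0>; <0 0 1>; <0 1 1>; <1 0 0>; <1 0 1>
PSO (6): <0 0 0>; <0 0 1>; <0 1 0>; <0 1 1>; <1 0 0>; <1 0 1>
target <0 1 0> ∈ {PSO}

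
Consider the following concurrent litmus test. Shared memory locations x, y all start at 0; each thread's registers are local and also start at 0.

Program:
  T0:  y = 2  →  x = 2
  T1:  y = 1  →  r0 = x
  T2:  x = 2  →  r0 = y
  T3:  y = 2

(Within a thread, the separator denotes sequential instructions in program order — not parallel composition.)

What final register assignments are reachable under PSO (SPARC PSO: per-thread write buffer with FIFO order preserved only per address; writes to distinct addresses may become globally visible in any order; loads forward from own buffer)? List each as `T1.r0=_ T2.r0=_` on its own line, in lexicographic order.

outcome vector order: (T1.r0,T2.r0)
|PSO outcomes| = 6

T1.r0=0 T2.r0=0
T1.r0=0 T2.r0=1
T1.r0=0 T2.r0=2
T1.r0=2 T2.r0=0
T1.r0=2 T2.r0=1
T1.r0=2 T2.r0=2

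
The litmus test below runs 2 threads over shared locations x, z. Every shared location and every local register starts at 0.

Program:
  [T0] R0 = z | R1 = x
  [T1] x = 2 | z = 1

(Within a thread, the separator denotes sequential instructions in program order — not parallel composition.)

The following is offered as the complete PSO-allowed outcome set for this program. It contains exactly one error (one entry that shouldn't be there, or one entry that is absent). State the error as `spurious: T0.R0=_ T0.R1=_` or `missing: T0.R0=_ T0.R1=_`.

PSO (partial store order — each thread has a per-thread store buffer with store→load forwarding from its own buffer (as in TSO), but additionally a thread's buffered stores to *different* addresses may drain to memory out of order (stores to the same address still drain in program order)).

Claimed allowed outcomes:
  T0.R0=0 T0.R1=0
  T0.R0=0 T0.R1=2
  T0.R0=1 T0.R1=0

outcome vector order: (T0.R0,T0.R1)
PSO (4): 00 02 10 12
PSO∖claimed = {12}

missing: T0.R0=1 T0.R1=2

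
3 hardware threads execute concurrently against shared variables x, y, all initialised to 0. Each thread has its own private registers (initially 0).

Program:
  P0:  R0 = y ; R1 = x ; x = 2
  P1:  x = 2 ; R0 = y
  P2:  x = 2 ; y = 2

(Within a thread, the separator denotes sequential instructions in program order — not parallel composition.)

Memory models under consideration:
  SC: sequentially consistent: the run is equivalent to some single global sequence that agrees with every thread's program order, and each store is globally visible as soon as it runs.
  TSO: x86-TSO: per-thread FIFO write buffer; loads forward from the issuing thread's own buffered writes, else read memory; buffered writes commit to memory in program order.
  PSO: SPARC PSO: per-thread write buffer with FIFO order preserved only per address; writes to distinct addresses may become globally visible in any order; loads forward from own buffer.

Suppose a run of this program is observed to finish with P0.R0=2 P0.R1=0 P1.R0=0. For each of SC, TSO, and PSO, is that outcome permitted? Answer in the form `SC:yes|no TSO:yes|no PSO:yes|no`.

outcome vector order: (P0.R0,P0.R1,P1.R0)
under SC → <0 0 0> <0 0 2> <0 2 0> <0 2 2> <2 2 0> <2 2 2>
under TSO → <0 0 0> <0 0 2> <0 2 0> <0 2 2> <2 2 0> <2 2 2>
under PSO → <0 0 0> <0 0 2> <0 2 0> <0 2 2> <2 0 0> <2 0 2> <2 2 0> <2 2 2>
target <2 0 0> ∈ {PSO}

SC:no TSO:no PSO:yes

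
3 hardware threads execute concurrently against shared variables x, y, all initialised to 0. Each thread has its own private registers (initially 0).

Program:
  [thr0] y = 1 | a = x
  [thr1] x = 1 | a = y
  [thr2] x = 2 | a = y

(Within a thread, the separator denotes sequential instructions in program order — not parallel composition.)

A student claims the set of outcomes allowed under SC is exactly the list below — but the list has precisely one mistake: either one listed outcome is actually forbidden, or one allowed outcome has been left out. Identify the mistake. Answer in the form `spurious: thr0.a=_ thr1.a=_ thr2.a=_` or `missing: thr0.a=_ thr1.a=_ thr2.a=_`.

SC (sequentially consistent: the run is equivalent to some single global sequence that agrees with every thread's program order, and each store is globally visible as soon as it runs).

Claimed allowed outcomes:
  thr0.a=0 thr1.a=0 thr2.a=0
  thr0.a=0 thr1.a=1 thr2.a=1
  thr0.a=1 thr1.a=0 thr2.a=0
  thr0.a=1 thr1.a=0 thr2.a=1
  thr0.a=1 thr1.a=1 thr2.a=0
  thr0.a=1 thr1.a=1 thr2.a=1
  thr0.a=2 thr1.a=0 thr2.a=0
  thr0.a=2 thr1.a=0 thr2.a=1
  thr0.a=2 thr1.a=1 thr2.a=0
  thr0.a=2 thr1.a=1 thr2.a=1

spurious: thr0.a=0 thr1.a=0 thr2.a=0

outcome vector order: (thr0.a,thr1.a,thr2.a)
under SC → 0/1/1, 1/0/0, 1/0/1, 1/1/0, 1/1/1, 2/0/0, 2/0/1, 2/1/0, 2/1/1
claimed∖SC = {0/0/0}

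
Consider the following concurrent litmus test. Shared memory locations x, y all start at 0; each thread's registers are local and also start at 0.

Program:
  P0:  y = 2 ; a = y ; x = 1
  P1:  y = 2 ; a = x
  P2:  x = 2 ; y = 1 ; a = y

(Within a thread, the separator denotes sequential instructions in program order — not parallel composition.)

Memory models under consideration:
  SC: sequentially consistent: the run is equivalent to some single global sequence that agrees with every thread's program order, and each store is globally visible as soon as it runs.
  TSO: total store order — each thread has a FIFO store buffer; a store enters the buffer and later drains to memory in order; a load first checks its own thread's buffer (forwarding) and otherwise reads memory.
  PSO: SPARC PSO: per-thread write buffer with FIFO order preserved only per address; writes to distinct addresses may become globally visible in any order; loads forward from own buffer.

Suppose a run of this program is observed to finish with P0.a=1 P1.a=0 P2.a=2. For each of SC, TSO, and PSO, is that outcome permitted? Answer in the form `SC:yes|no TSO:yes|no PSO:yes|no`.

SC:no TSO:yes PSO:yes

outcome vector order: (P0.a,P1.a,P2.a)
SC: 11 outcomes — {(1,0,1), (1,1,1), (1,1,2), (1,2,1), (1,2,2), (2,0,1), (2,0,2), (2,1,1), (2,1,2), (2,2,1), (2,2,2)}
TSO: 12 outcomes — {(1,0,1), (1,0,2), (1,1,1), (1,1,2), (1,2,1), (1,2,2), (2,0,1), (2,0,2), (2,1,1), (2,1,2), (2,2,1), (2,2,2)}
PSO: 12 outcomes — {(1,0,1), (1,0,2), (1,1,1), (1,1,2), (1,2,1), (1,2,2), (2,0,1), (2,0,2), (2,1,1), (2,1,2), (2,2,1), (2,2,2)}
target (1,0,2) ∈ {TSO,PSO}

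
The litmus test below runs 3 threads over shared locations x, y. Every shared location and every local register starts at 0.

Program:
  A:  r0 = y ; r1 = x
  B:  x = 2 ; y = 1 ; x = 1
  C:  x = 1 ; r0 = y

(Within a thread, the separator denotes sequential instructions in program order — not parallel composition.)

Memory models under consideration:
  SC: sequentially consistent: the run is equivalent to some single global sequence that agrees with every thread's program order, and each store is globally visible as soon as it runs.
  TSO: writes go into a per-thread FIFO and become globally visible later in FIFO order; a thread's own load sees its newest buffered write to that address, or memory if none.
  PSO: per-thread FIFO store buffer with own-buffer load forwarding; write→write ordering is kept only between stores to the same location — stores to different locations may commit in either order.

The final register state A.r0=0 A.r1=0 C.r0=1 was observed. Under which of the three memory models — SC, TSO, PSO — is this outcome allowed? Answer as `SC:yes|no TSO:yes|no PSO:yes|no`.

SC:yes TSO:yes PSO:yes

outcome vector order: (A.r0,A.r1,C.r0)
SC: 10 outcomes — {0/0/0 0/0/1 0/1/0 0/1/1 0/2/0 0/2/1 1/1/0 1/1/1 1/2/0 1/2/1}
TSO: 10 outcomes — {0/0/0 0/0/1 0/1/0 0/1/1 0/2/0 0/2/1 1/1/0 1/1/1 1/2/0 1/2/1}
PSO: 12 outcomes — {0/0/0 0/0/1 0/1/0 0/1/1 0/2/0 0/2/1 1/0/0 1/0/1 1/1/0 1/1/1 1/2/0 1/2/1}
target 0/0/1 ∈ {SC,TSO,PSO}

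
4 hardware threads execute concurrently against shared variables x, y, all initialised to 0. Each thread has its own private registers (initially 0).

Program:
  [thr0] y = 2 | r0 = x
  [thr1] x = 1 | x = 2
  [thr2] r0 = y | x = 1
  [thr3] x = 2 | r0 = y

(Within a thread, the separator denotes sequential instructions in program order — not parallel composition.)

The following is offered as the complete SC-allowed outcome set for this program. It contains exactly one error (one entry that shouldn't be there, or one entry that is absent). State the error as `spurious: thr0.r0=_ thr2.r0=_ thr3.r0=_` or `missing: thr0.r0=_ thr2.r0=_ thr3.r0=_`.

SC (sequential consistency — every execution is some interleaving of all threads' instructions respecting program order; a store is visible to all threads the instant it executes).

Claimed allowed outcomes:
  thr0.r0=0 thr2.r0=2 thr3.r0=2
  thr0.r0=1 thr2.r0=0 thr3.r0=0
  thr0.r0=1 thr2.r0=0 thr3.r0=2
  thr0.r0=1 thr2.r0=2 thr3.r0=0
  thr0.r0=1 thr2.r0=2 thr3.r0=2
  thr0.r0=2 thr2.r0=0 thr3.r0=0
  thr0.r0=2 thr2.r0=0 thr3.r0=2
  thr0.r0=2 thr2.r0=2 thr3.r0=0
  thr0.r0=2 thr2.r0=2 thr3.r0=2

missing: thr0.r0=0 thr2.r0=0 thr3.r0=2

outcome vector order: (thr0.r0,thr2.r0,thr3.r0)
[SC] allowed = {(0,0,2), (0,2,2), (1,0,0), (1,0,2), (1,2,0), (1,2,2), (2,0,0), (2,0,2), (2,2,0), (2,2,2)}
SC∖claimed = {(0,0,2)}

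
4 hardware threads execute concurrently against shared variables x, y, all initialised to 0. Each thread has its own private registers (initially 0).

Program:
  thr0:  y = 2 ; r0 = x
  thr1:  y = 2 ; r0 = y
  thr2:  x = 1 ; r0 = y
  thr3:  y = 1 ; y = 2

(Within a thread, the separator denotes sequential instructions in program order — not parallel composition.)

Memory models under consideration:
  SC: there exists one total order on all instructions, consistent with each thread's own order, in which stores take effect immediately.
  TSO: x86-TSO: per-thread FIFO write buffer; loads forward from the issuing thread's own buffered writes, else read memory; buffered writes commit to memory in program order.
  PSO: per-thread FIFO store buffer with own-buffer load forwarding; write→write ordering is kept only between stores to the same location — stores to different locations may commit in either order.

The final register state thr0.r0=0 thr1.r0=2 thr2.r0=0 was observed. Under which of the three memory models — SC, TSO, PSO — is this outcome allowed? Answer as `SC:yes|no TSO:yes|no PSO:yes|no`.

SC:no TSO:yes PSO:yes

outcome vector order: (thr0.r0,thr1.r0,thr2.r0)
[SC] allowed = {0/1/1 0/1/2 0/2/1 0/2/2 1/1/0 1/1/1 1/1/2 1/2/0 1/2/1 1/2/2}
[TSO] allowed = {0/1/0 0/1/1 0/1/2 0/2/0 0/2/1 0/2/2 1/1/0 1/1/1 1/1/2 1/2/0 1/2/1 1/2/2}
[PSO] allowed = {0/1/0 0/1/1 0/1/2 0/2/0 0/2/1 0/2/2 1/1/0 1/1/1 1/1/2 1/2/0 1/2/1 1/2/2}
target 0/2/0 ∈ {TSO,PSO}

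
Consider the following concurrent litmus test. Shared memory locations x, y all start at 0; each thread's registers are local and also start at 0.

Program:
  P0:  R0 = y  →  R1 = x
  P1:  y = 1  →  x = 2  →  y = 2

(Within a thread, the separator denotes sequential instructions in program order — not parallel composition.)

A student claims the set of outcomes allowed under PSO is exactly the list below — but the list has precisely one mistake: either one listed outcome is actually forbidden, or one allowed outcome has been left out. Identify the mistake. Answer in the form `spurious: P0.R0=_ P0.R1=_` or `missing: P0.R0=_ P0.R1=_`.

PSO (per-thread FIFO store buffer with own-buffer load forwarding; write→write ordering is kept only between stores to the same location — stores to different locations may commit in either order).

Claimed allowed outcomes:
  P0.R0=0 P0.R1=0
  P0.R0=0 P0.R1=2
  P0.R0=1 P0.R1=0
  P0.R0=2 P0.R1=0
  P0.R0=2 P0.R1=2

outcome vector order: (P0.R0,P0.R1)
under PSO → 00; 02; 10; 12; 20; 22
PSO∖claimed = {12}

missing: P0.R0=1 P0.R1=2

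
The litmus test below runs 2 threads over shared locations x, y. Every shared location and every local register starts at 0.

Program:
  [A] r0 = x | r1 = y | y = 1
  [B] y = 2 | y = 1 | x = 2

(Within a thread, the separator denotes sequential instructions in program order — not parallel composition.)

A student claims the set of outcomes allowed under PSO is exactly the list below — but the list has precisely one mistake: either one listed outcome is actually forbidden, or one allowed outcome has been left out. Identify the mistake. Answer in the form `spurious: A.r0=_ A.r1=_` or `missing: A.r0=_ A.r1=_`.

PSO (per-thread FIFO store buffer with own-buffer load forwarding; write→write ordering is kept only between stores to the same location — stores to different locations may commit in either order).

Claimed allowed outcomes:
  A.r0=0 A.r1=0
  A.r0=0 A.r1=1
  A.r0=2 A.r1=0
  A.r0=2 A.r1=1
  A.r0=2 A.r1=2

missing: A.r0=0 A.r1=2

outcome vector order: (A.r0,A.r1)
[PSO] allowed = {(0,0); (0,1); (0,2); (2,0); (2,1); (2,2)}
PSO∖claimed = {(0,2)}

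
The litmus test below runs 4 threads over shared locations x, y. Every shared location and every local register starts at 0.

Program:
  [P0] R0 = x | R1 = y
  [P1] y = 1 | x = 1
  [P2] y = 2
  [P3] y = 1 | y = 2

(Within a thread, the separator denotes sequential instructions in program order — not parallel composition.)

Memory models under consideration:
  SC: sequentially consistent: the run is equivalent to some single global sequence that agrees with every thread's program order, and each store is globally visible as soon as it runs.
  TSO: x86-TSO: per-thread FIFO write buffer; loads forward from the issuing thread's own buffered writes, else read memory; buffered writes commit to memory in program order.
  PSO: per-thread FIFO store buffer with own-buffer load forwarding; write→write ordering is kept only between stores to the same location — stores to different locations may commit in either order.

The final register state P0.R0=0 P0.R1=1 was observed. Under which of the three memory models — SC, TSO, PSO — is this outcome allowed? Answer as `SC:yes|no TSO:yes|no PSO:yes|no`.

SC:yes TSO:yes PSO:yes

outcome vector order: (P0.R0,P0.R1)
[SC] allowed = {0/0, 0/1, 0/2, 1/1, 1/2}
[TSO] allowed = {0/0, 0/1, 0/2, 1/1, 1/2}
[PSO] allowed = {0/0, 0/1, 0/2, 1/0, 1/1, 1/2}
target 0/1 ∈ {SC,TSO,PSO}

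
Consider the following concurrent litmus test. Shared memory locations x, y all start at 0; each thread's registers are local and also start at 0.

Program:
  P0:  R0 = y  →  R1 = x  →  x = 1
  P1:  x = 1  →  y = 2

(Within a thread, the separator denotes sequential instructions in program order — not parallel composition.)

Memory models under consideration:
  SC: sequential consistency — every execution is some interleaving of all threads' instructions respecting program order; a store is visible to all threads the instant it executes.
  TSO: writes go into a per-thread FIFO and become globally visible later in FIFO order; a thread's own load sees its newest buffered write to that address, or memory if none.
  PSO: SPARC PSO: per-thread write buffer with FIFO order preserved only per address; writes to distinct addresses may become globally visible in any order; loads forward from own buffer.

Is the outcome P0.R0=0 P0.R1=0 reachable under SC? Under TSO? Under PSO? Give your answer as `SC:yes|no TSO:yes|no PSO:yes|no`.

outcome vector order: (P0.R0,P0.R1)
[SC] allowed = {<0 0> <0 1> <2 1>}
[TSO] allowed = {<0 0> <0 1> <2 1>}
[PSO] allowed = {<0 0> <0 1> <2 0> <2 1>}
target <0 0> ∈ {SC,TSO,PSO}

SC:yes TSO:yes PSO:yes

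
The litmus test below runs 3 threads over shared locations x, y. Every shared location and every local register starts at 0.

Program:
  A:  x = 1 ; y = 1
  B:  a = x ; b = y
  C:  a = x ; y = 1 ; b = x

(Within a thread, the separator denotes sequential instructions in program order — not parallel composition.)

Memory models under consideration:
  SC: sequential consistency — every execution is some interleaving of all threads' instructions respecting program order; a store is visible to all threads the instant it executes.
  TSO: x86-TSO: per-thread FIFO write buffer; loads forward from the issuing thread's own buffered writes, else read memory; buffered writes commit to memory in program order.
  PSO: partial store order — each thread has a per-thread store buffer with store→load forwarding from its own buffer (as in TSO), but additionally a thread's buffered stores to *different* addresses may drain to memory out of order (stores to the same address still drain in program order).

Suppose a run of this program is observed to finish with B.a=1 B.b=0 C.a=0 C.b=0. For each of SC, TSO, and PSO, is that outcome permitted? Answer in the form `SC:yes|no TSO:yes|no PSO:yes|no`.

SC:no TSO:yes PSO:yes

outcome vector order: (B.a,B.b,C.a,C.b)
[SC] allowed = {0000; 0001; 0011; 0100; 0101; 0111; 1001; 1011; 1100; 1101; 1111}
[TSO] allowed = {0000; 0001; 0011; 0100; 0101; 0111; 1000; 1001; 1011; 1100; 1101; 1111}
[PSO] allowed = {0000; 0001; 0011; 0100; 0101; 0111; 1000; 1001; 1011; 1100; 1101; 1111}
target 1000 ∈ {TSO,PSO}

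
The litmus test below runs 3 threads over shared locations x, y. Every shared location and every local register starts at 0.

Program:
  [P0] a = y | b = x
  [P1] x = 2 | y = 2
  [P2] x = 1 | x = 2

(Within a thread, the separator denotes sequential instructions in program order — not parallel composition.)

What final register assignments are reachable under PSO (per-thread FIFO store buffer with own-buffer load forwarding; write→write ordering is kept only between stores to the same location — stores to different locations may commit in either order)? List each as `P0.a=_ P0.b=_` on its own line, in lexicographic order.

P0.a=0 P0.b=0
P0.a=0 P0.b=1
P0.a=0 P0.b=2
P0.a=2 P0.b=0
P0.a=2 P0.b=1
P0.a=2 P0.b=2

outcome vector order: (P0.a,P0.b)
|PSO outcomes| = 6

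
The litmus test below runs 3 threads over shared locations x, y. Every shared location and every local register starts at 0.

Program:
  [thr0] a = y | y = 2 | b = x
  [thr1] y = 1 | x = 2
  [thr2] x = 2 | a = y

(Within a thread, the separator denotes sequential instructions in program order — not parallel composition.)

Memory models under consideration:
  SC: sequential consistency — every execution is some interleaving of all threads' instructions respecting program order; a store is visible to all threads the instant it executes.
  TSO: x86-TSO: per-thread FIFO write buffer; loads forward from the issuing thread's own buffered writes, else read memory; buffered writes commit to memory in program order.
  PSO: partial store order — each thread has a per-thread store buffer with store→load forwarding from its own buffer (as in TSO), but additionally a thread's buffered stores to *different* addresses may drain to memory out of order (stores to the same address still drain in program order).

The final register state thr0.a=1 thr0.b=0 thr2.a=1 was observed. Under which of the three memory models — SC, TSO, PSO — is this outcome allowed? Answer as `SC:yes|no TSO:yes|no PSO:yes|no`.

outcome vector order: (thr0.a,thr0.b,thr2.a)
SC: 9 outcomes — {0/0/1 0/0/2 0/2/0 0/2/1 0/2/2 1/0/2 1/2/0 1/2/1 1/2/2}
TSO: 12 outcomes — {0/0/0 0/0/1 0/0/2 0/2/0 0/2/1 0/2/2 1/0/0 1/0/1 1/0/2 1/2/0 1/2/1 1/2/2}
PSO: 12 outcomes — {0/0/0 0/0/1 0/0/2 0/2/0 0/2/1 0/2/2 1/0/0 1/0/1 1/0/2 1/2/0 1/2/1 1/2/2}
target 1/0/1 ∈ {TSO,PSO}

SC:no TSO:yes PSO:yes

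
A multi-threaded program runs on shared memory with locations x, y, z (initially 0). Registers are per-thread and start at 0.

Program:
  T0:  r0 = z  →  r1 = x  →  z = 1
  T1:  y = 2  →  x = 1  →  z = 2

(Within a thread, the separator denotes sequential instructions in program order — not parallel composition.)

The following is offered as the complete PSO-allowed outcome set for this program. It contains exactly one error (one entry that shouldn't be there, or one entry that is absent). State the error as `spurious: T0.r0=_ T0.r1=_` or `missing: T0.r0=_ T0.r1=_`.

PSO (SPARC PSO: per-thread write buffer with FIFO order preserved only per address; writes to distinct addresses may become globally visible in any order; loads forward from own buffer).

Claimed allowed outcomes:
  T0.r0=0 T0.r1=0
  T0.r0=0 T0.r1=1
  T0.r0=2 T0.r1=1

missing: T0.r0=2 T0.r1=0

outcome vector order: (T0.r0,T0.r1)
PSO (4): 00; 01; 20; 21
PSO∖claimed = {20}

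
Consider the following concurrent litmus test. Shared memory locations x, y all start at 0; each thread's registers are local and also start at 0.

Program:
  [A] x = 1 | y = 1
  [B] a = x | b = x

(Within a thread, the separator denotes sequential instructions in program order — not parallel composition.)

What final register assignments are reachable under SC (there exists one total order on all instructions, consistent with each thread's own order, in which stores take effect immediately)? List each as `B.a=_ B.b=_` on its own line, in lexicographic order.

B.a=0 B.b=0
B.a=0 B.b=1
B.a=1 B.b=1

outcome vector order: (B.a,B.b)
|SC outcomes| = 3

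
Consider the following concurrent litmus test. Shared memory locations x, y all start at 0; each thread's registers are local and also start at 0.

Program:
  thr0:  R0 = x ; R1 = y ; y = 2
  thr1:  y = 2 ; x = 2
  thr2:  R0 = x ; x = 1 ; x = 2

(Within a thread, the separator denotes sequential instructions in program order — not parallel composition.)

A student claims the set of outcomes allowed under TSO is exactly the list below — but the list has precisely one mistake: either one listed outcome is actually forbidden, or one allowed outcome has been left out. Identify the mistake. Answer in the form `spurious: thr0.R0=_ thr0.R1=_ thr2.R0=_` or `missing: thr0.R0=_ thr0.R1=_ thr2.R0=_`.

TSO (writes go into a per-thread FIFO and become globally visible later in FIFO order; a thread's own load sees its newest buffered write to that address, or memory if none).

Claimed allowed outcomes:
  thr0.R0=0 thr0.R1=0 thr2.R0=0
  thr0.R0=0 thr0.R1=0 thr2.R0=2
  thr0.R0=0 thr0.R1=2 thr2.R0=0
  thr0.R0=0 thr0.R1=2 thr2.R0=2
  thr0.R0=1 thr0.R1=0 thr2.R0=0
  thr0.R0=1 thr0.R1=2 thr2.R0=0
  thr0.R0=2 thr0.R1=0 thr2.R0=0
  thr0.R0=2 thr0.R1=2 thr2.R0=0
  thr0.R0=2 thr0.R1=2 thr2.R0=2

missing: thr0.R0=1 thr0.R1=2 thr2.R0=2

outcome vector order: (thr0.R0,thr0.R1,thr2.R0)
TSO: 10 outcomes — {(0,0,0), (0,0,2), (0,2,0), (0,2,2), (1,0,0), (1,2,0), (1,2,2), (2,0,0), (2,2,0), (2,2,2)}
TSO∖claimed = {(1,2,2)}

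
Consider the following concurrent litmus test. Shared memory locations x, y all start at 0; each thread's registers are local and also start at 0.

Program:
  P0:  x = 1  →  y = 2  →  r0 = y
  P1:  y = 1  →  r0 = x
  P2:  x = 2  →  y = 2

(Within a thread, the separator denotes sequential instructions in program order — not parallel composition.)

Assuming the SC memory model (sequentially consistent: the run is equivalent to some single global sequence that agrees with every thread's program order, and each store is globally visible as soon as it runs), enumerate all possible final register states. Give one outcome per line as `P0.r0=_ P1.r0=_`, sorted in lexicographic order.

outcome vector order: (P0.r0,P1.r0)
|SC outcomes| = 5

P0.r0=1 P1.r0=1
P0.r0=1 P1.r0=2
P0.r0=2 P1.r0=0
P0.r0=2 P1.r0=1
P0.r0=2 P1.r0=2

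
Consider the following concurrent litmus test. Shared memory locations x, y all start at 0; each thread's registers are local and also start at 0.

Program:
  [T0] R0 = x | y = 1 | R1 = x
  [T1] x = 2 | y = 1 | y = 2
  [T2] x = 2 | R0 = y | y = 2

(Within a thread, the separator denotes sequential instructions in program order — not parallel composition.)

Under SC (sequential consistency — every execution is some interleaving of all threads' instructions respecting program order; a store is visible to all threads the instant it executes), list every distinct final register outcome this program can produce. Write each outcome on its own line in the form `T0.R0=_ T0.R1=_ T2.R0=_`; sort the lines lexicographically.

outcome vector order: (T0.R0,T0.R1,T2.R0)
|SC outcomes| = 8

T0.R0=0 T0.R1=0 T2.R0=1
T0.R0=0 T0.R1=0 T2.R0=2
T0.R0=0 T0.R1=2 T2.R0=0
T0.R0=0 T0.R1=2 T2.R0=1
T0.R0=0 T0.R1=2 T2.R0=2
T0.R0=2 T0.R1=2 T2.R0=0
T0.R0=2 T0.R1=2 T2.R0=1
T0.R0=2 T0.R1=2 T2.R0=2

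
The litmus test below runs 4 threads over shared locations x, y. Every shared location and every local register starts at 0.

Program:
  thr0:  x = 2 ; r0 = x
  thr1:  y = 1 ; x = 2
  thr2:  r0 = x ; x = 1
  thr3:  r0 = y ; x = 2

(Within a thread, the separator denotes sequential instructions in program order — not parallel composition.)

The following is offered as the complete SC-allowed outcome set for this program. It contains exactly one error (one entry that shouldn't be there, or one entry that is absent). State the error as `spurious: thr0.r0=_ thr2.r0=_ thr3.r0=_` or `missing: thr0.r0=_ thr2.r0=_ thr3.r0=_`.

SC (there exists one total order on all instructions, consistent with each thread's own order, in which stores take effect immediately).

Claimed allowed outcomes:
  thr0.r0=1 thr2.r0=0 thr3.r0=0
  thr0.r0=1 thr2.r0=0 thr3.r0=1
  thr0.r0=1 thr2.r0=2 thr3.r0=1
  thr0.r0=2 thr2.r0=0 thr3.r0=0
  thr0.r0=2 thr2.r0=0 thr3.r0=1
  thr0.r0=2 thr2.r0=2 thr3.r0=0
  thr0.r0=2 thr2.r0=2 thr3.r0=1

outcome vector order: (thr0.r0,thr2.r0,thr3.r0)
[SC] allowed = {100; 101; 120; 121; 200; 201; 220; 221}
SC∖claimed = {120}

missing: thr0.r0=1 thr2.r0=2 thr3.r0=0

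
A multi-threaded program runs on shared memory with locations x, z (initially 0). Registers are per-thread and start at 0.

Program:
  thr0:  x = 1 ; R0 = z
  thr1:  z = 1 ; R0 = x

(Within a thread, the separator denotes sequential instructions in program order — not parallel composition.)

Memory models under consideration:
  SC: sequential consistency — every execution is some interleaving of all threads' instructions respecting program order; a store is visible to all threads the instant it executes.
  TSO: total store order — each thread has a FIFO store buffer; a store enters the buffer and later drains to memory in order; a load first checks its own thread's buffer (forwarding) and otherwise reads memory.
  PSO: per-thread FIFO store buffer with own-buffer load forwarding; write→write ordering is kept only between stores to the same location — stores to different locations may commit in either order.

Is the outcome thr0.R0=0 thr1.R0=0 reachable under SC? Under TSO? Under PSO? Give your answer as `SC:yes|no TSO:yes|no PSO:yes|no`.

outcome vector order: (thr0.R0,thr1.R0)
[SC] allowed = {(0,1) (1,0) (1,1)}
[TSO] allowed = {(0,0) (0,1) (1,0) (1,1)}
[PSO] allowed = {(0,0) (0,1) (1,0) (1,1)}
target (0,0) ∈ {TSO,PSO}

SC:no TSO:yes PSO:yes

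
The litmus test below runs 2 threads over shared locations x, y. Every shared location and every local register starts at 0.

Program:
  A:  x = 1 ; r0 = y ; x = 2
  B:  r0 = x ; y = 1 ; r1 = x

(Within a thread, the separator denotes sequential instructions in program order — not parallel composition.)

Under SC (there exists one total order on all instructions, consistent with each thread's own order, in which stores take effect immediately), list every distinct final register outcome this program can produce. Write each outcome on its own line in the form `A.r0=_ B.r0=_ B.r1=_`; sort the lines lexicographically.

outcome vector order: (A.r0,B.r0,B.r1)
|SC outcomes| = 10

A.r0=0 B.r0=0 B.r1=1
A.r0=0 B.r0=0 B.r1=2
A.r0=0 B.r0=1 B.r1=1
A.r0=0 B.r0=1 B.r1=2
A.r0=0 B.r0=2 B.r1=2
A.r0=1 B.r0=0 B.r1=0
A.r0=1 B.r0=0 B.r1=1
A.r0=1 B.r0=0 B.r1=2
A.r0=1 B.r0=1 B.r1=1
A.r0=1 B.r0=1 B.r1=2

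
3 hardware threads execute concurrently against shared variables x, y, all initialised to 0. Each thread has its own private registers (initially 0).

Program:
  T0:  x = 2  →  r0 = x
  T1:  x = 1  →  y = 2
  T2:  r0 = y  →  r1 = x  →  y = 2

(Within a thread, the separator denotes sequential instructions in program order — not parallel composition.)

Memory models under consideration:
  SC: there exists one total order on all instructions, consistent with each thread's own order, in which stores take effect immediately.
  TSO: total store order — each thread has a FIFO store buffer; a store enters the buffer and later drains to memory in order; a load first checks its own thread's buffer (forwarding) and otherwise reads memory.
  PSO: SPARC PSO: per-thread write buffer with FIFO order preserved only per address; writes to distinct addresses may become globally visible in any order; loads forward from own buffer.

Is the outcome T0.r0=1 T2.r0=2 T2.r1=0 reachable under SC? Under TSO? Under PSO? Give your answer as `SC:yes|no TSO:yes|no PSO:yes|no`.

SC:no TSO:no PSO:yes

outcome vector order: (T0.r0,T2.r0,T2.r1)
SC (9): 1/0/0; 1/0/1; 1/0/2; 1/2/1; 2/0/0; 2/0/1; 2/0/2; 2/2/1; 2/2/2
TSO (9): 1/0/0; 1/0/1; 1/0/2; 1/2/1; 2/0/0; 2/0/1; 2/0/2; 2/2/1; 2/2/2
PSO (12): 1/0/0; 1/0/1; 1/0/2; 1/2/0; 1/2/1; 1/2/2; 2/0/0; 2/0/1; 2/0/2; 2/2/0; 2/2/1; 2/2/2
target 1/2/0 ∈ {PSO}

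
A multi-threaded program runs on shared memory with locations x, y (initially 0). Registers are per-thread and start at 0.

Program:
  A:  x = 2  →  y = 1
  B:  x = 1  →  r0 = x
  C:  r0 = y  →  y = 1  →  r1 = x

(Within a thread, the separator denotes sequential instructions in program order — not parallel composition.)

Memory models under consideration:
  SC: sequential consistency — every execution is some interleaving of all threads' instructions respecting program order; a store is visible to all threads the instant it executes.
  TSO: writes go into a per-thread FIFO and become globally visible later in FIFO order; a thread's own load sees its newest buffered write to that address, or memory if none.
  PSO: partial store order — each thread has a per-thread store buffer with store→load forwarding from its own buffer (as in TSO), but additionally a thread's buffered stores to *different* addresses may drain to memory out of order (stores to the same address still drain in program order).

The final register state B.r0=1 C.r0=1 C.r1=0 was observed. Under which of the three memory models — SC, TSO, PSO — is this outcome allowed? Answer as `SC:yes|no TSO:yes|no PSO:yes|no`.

SC:no TSO:no PSO:yes

outcome vector order: (B.r0,C.r0,C.r1)
[SC] allowed = {1/0/0; 1/0/1; 1/0/2; 1/1/1; 1/1/2; 2/0/0; 2/0/1; 2/0/2; 2/1/2}
[TSO] allowed = {1/0/0; 1/0/1; 1/0/2; 1/1/1; 1/1/2; 2/0/0; 2/0/1; 2/0/2; 2/1/2}
[PSO] allowed = {1/0/0; 1/0/1; 1/0/2; 1/1/0; 1/1/1; 1/1/2; 2/0/0; 2/0/1; 2/0/2; 2/1/0; 2/1/1; 2/1/2}
target 1/1/0 ∈ {PSO}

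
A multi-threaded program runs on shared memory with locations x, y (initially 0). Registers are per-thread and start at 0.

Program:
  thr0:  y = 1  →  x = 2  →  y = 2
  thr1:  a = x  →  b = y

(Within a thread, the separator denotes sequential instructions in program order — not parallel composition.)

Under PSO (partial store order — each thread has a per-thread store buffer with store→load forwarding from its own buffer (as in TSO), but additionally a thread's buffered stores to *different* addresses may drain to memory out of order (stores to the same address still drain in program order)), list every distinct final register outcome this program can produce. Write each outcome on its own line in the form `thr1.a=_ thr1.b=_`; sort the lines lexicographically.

thr1.a=0 thr1.b=0
thr1.a=0 thr1.b=1
thr1.a=0 thr1.b=2
thr1.a=2 thr1.b=0
thr1.a=2 thr1.b=1
thr1.a=2 thr1.b=2

outcome vector order: (thr1.a,thr1.b)
|PSO outcomes| = 6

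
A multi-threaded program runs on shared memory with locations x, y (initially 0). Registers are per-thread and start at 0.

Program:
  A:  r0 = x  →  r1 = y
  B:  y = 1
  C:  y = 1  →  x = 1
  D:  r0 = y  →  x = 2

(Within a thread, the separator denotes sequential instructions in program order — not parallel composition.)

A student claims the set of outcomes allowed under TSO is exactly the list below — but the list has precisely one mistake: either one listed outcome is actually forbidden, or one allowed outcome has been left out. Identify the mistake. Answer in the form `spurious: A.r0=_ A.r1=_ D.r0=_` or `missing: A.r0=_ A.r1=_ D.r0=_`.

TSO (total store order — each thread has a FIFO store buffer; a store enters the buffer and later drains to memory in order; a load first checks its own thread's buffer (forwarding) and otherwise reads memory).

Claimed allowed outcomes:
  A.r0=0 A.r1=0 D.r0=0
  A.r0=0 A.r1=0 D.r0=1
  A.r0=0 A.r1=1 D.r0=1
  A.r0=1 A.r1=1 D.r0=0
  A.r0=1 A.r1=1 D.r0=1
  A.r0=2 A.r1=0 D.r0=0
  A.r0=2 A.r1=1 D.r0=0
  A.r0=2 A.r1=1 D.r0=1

missing: A.r0=0 A.r1=1 D.r0=0

outcome vector order: (A.r0,A.r1,D.r0)
TSO (9): <0 0 0> <0 0 1> <0 1 0> <0 1 1> <1 1 0> <1 1 1> <2 0 0> <2 1 0> <2 1 1>
TSO∖claimed = {<0 1 0>}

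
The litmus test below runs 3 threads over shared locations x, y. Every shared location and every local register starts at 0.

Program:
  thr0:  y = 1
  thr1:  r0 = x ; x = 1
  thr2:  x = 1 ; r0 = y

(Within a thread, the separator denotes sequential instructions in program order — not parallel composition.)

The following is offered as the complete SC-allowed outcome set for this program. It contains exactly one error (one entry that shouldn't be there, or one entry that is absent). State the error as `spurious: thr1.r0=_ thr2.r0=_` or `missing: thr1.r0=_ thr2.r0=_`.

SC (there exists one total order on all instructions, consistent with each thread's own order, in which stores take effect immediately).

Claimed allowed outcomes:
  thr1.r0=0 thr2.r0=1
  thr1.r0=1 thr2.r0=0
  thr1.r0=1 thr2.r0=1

missing: thr1.r0=0 thr2.r0=0

outcome vector order: (thr1.r0,thr2.r0)
[SC] allowed = {(0,0) (0,1) (1,0) (1,1)}
SC∖claimed = {(0,0)}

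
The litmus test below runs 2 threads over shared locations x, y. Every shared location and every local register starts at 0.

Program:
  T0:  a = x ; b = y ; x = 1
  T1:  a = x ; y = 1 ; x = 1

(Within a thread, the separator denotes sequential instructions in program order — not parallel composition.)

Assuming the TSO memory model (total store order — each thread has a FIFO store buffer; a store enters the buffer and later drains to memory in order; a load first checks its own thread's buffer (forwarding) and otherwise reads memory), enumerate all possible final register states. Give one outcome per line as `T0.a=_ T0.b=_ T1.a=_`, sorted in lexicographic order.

outcome vector order: (T0.a,T0.b,T1.a)
|TSO outcomes| = 4

T0.a=0 T0.b=0 T1.a=0
T0.a=0 T0.b=0 T1.a=1
T0.a=0 T0.b=1 T1.a=0
T0.a=1 T0.b=1 T1.a=0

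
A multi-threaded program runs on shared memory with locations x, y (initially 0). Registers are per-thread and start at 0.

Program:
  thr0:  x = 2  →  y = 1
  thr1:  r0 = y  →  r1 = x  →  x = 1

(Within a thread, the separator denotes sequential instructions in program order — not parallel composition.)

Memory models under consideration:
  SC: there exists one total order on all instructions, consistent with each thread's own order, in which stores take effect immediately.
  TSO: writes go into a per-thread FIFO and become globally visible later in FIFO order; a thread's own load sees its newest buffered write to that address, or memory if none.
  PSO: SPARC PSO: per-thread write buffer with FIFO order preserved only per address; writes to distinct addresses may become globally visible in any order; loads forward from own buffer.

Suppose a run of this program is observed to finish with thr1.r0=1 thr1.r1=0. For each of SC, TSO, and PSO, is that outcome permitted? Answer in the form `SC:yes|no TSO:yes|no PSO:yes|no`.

SC:no TSO:no PSO:yes

outcome vector order: (thr1.r0,thr1.r1)
SC (3): 00 02 12
TSO (3): 00 02 12
PSO (4): 00 02 10 12
target 10 ∈ {PSO}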